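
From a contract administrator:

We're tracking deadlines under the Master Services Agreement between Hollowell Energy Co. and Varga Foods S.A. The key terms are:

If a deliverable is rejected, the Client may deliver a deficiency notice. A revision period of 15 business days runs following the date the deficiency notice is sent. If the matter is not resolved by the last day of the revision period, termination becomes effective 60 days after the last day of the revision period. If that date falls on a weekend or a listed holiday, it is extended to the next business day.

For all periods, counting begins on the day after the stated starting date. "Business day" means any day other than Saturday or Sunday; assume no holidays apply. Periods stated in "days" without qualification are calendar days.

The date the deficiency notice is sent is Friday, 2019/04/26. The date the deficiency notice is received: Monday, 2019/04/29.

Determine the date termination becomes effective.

The last day of the revision period: counting 15 business days from Friday, 2019/04/26 (Apr 29, Apr 30, May 1, May 2, …, May 15, May 16, May 17, skipping weekends) reaches Friday, 2019/05/17.
The date termination becomes effective: 60 calendar days after 2019/05/17 is 2019/07/16. 2019/07/16 is a Tuesday, so no roll-forward applies.

2019/07/16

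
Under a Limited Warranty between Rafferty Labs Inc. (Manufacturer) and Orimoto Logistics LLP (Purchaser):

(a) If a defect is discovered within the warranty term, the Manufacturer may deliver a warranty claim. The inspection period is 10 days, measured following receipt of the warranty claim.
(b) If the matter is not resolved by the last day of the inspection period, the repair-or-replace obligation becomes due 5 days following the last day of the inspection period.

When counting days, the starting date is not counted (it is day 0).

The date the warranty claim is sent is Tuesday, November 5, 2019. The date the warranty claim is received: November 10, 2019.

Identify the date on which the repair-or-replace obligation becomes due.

The last day of the inspection period: 10 calendar days after November 10, 2019 is November 20, 2019.
The date on which the repair-or-replace obligation becomes due: November 20, 2019 + 5 days = November 25, 2019.

November 25, 2019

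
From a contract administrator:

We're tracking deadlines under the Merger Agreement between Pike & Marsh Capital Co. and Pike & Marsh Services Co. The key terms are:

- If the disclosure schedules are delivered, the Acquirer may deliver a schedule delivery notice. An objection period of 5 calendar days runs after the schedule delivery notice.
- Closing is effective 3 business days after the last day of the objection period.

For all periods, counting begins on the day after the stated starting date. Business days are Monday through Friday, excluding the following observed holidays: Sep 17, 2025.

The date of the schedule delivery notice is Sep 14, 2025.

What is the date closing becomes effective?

Sep 24, 2025

The last day of the objection period: 5 calendar days after Sep 14, 2025 is Sep 19, 2025.
The date closing becomes effective: counting 3 business days from Friday, Sep 19, 2025 (Sep 22, Sep 23, Sep 24, skipping weekends) reaches Wednesday, Sep 24, 2025.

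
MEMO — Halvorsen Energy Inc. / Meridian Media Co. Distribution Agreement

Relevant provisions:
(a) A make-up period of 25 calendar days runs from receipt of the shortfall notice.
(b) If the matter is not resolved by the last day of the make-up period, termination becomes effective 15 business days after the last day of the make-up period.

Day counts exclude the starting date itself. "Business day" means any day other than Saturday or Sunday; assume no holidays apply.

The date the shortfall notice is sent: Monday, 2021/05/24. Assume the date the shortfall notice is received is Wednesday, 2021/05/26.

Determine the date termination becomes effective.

2021/07/09

Adding 25 calendar days to 2021/05/26 gives 2021/06/20, which is the last day of the make-up period.
The date termination becomes effective: counting 15 business days from Sunday, 2021/06/20 (Jun 21, Jun 22, Jun 23, Jun 24, …, Jul 7, Jul 8, Jul 9, skipping weekends) reaches Friday, 2021/07/09.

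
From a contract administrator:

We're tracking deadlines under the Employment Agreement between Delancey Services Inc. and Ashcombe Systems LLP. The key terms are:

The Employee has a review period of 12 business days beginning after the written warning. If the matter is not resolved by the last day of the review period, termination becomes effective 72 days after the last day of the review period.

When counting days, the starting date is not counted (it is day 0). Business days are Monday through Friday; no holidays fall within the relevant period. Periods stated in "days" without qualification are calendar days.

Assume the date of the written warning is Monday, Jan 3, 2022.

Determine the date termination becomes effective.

Apr 1, 2022

The last day of the review period: 12 business days after Monday, Jan 3, 2022, skipping weekends — Jan 4, Jan 5, Jan 6, Jan 7, …, Jan 17, Jan 18, Jan 19 — lands on Wednesday, Jan 19, 2022.
The date termination becomes effective: Jan 19, 2022 + 72 days = Apr 1, 2022.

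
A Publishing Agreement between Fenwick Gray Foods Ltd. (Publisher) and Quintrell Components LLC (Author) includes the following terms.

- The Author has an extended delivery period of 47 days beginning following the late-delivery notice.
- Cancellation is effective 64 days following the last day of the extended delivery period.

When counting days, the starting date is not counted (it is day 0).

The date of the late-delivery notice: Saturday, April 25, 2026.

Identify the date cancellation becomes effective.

August 14, 2026

The last day of the extended delivery period: 47 calendar days after April 25, 2026 is June 11, 2026.
The date cancellation becomes effective: June 11, 2026 + 64 days = August 14, 2026.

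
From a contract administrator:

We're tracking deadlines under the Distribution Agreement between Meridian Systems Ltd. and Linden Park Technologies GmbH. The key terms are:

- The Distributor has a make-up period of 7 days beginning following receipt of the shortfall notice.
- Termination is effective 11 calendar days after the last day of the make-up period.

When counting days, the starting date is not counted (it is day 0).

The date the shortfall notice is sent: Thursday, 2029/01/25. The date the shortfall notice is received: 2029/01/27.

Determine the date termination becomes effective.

The last day of the make-up period: 2029/01/27 + 7 days = 2029/02/03.
Adding 11 calendar days to 2029/02/03 gives 2029/02/14, which is the date termination becomes effective.

2029/02/14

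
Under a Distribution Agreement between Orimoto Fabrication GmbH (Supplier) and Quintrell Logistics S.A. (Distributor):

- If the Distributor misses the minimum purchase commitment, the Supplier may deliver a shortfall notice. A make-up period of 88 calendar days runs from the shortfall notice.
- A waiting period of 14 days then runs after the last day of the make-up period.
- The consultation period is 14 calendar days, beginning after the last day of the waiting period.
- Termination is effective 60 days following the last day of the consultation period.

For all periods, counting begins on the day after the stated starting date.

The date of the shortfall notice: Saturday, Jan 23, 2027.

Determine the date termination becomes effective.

The last day of the make-up period: Jan 23, 2027 + 88 days = Apr 21, 2027.
The last day of the waiting period: Apr 21, 2027 + 14 days = May 5, 2027.
The last day of the consultation period: May 5, 2027 + 14 days = May 19, 2027.
Adding 60 calendar days to May 19, 2027 gives Jul 18, 2027, which is the date termination becomes effective.

Jul 18, 2027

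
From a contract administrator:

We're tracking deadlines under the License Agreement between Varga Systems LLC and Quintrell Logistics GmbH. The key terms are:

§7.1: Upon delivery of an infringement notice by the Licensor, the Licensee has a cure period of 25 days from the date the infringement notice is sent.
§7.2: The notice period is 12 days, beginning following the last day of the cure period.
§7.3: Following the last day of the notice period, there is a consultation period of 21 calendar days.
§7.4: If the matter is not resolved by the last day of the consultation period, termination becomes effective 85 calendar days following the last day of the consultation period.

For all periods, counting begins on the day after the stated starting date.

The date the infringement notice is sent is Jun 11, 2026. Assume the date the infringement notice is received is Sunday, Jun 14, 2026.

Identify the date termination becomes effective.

The last day of the cure period: Jun 11, 2026 + 25 days = Jul 6, 2026.
Adding 12 calendar days to Jul 6, 2026 gives Jul 18, 2026, which is the last day of the notice period.
The last day of the consultation period: 21 calendar days after Jul 18, 2026 is Aug 8, 2026.
The date termination becomes effective: Aug 8, 2026 + 85 days = Nov 1, 2026.

Nov 1, 2026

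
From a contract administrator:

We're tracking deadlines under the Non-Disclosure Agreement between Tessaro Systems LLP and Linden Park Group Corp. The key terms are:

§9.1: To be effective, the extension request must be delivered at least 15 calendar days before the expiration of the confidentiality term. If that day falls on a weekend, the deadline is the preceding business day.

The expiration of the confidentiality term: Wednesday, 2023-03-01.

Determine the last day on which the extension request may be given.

2023-02-14

Counting back 15 calendar days from 2023-03-01 gives 2023-02-14. That is a Tuesday, so no adjustment is needed.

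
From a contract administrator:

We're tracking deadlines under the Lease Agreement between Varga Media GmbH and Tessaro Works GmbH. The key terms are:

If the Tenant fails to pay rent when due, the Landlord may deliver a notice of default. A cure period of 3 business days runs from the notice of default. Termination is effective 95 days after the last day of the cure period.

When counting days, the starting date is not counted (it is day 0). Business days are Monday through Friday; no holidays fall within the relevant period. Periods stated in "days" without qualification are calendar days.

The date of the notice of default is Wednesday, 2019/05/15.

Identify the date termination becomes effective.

The last day of the cure period: 3 business days after Wednesday, 2019/05/15, skipping weekends — May 16, May 17, May 20 — lands on Monday, 2019/05/20.
The date termination becomes effective: 2019/05/20 + 95 days = 2019/08/23.

2019/08/23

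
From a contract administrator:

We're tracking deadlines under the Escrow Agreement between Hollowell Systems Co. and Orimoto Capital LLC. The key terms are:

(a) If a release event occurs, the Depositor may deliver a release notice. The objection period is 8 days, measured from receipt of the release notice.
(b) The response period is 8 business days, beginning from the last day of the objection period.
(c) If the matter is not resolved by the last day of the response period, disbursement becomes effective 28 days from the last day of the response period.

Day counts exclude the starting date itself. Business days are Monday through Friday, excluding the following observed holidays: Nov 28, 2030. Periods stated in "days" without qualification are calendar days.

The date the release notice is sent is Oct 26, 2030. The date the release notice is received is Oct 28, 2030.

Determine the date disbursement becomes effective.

Adding 8 calendar days to Oct 28, 2030 gives Nov 5, 2030, which is the last day of the objection period.
From Tuesday, Nov 5, 2030, 8 business days (Nov 6, Nov 7, Nov 8, Nov 11, Nov 12, Nov 13, Nov 14, Nov 15, skipping weekends) brings us to Friday, Nov 15, 2030, which is the last day of the response period.
The date disbursement becomes effective: Nov 15, 2030 + 28 days = Dec 13, 2030.

Dec 13, 2030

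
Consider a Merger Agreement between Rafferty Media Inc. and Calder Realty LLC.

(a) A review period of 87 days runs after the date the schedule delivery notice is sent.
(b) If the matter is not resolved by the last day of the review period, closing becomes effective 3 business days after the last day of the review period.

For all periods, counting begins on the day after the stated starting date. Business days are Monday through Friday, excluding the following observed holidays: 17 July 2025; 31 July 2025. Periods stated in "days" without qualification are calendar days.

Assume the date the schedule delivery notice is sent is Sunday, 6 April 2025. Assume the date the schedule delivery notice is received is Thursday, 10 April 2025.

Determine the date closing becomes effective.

Adding 87 calendar days to 6 April 2025 gives 2 July 2025, which is the last day of the review period.
The date closing becomes effective: counting 3 business days from Wednesday, 2 July 2025 (Jul 3, Jul 4, Jul 7, skipping weekends) reaches Monday, 7 July 2025.

7 July 2025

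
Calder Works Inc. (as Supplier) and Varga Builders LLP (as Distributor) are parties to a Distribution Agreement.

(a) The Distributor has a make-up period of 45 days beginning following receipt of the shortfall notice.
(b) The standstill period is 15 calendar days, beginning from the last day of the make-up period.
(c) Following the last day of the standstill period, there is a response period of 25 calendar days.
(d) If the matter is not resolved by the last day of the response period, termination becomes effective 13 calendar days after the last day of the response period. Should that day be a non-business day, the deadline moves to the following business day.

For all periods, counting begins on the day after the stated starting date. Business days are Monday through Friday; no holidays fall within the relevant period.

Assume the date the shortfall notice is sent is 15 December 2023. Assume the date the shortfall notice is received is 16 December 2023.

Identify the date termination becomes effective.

25 March 2024

The last day of the make-up period: 16 December 2023 + 45 days = 30 January 2024.
Adding 15 calendar days to 30 January 2024 gives 14 February 2024, which is the last day of the standstill period.
The last day of the response period: 25 calendar days after 14 February 2024 is 10 March 2024.
The date termination becomes effective: 10 March 2024 + 13 days = 23 March 2024. That falls on a Saturday, so it rolls to the next business day, Monday, 25 March 2024.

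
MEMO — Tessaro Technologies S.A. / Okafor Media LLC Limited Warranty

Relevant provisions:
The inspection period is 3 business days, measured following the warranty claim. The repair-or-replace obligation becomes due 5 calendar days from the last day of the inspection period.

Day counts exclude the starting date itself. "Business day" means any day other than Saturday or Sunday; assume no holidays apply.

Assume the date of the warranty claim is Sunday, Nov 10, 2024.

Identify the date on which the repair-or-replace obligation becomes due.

Nov 18, 2024

The last day of the inspection period: counting 3 business days from Sunday, Nov 10, 2024 (Nov 11, Nov 12, Nov 13, skipping weekends) reaches Wednesday, Nov 13, 2024.
The date on which the repair-or-replace obligation becomes due: 5 calendar days after Nov 13, 2024 is Nov 18, 2024.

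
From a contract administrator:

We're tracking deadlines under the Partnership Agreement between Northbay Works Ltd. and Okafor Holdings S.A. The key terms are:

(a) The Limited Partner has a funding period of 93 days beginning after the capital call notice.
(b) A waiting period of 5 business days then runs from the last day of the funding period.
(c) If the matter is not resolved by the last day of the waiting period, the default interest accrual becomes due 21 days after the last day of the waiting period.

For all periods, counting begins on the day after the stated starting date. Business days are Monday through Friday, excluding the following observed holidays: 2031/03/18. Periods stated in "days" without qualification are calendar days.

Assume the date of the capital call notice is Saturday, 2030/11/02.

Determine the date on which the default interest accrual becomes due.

2031/03/03

Adding 93 calendar days to 2030/11/02 gives 2031/02/03, which is the last day of the funding period.
The last day of the waiting period: counting 5 business days from Monday, 2031/02/03 (Feb 4, Feb 5, Feb 6, Feb 7, Feb 10, skipping weekends) reaches Monday, 2031/02/10.
The date on which the default interest accrual becomes due: 2031/02/10 + 21 days = 2031/03/03.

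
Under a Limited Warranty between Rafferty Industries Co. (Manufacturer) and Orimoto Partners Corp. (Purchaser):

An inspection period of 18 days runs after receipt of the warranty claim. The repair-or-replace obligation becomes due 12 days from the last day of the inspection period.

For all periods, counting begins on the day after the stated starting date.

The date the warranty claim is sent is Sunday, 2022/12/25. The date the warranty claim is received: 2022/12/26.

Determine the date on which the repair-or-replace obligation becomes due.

2023/01/25

Adding 18 calendar days to 2022/12/26 gives 2023/01/13, which is the last day of the inspection period.
Adding 12 calendar days to 2023/01/13 gives 2023/01/25, which is the date on which the repair-or-replace obligation becomes due.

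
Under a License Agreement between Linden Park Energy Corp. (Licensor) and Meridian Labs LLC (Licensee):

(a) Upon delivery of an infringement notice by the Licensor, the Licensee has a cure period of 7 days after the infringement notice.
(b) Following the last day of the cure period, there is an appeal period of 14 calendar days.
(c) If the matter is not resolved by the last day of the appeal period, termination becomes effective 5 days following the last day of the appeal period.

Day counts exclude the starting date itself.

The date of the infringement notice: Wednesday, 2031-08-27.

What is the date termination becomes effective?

The last day of the cure period: 7 calendar days after 2031-08-27 is 2031-09-03.
The last day of the appeal period: 14 calendar days after 2031-09-03 is 2031-09-17.
The date termination becomes effective: 2031-09-17 + 5 days = 2031-09-22.

2031-09-22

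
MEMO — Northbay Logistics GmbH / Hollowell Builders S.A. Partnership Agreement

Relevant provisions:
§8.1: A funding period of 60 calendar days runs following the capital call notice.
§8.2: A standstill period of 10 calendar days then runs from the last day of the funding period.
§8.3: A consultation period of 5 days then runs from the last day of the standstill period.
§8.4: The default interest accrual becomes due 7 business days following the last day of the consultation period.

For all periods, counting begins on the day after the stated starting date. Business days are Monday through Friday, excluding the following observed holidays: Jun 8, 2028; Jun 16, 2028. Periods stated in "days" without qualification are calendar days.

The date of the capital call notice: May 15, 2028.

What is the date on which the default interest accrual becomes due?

Aug 8, 2028

The last day of the funding period: May 15, 2028 + 60 days = Jul 14, 2028.
Adding 10 calendar days to Jul 14, 2028 gives Jul 24, 2028, which is the last day of the standstill period.
Adding 5 calendar days to Jul 24, 2028 gives Jul 29, 2028, which is the last day of the consultation period.
The date on which the default interest accrual becomes due: counting 7 business days from Saturday, Jul 29, 2028 (Jul 31, Aug 1, Aug 2, Aug 3, Aug 4, Aug 7, Aug 8, skipping weekends) reaches Tuesday, Aug 8, 2028.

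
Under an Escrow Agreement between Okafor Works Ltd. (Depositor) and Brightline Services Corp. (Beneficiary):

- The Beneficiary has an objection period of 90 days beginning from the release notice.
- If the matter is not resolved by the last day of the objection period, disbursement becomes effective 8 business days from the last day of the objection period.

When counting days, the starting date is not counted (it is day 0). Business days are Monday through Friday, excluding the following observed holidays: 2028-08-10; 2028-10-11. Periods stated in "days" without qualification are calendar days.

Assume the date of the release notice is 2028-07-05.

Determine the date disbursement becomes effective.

The last day of the objection period: 2028-07-05 + 90 days = 2028-10-03.
The date disbursement becomes effective: 8 business days after Tuesday, 2028-10-03, skipping weekends and the listed holiday on Oct 11 — Oct 4, Oct 5, Oct 6, Oct 9, Oct 10, Oct 12, Oct 13, Oct 16 — lands on Monday, 2028-10-16.

2028-10-16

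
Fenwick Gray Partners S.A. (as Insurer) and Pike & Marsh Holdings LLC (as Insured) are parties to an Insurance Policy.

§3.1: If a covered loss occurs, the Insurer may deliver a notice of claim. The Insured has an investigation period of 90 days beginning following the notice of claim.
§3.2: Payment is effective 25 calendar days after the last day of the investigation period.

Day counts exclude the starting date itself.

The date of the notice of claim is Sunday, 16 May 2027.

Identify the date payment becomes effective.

8 September 2027

The last day of the investigation period: 90 calendar days after 16 May 2027 is 14 August 2027.
Adding 25 calendar days to 14 August 2027 gives 8 September 2027, which is the date payment becomes effective.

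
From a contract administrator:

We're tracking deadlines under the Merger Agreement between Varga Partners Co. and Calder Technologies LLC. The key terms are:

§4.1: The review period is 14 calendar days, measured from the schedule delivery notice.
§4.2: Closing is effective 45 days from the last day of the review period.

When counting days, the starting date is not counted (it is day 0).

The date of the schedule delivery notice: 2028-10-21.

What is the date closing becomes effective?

2028-12-19

Adding 14 calendar days to 2028-10-21 gives 2028-11-04, which is the last day of the review period.
Adding 45 calendar days to 2028-11-04 gives 2028-12-19, which is the date closing becomes effective.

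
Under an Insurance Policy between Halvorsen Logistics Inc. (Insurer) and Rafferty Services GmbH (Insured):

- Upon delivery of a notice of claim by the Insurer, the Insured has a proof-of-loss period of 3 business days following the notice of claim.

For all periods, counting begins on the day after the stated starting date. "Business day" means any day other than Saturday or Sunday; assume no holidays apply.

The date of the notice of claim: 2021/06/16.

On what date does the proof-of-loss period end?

From Wednesday, 2021/06/16, 3 business days (Jun 17, Jun 18, Jun 21, skipping weekends) brings us to Monday, 2021/06/21, which is the last day of the proof-of-loss period.

2021/06/21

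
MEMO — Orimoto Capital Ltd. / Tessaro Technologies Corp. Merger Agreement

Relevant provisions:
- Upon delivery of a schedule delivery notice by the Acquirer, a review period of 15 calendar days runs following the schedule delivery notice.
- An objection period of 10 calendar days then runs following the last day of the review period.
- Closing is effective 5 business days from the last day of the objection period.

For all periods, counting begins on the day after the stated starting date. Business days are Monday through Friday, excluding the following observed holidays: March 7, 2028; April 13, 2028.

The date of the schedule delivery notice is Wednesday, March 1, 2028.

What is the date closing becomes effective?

March 31, 2028

Adding 15 calendar days to March 1, 2028 gives March 16, 2028, which is the last day of the review period.
The last day of the objection period: March 16, 2028 + 10 days = March 26, 2028.
From Sunday, March 26, 2028, 5 business days (Mar 27, Mar 28, Mar 29, Mar 30, Mar 31, skipping weekends) brings us to Friday, March 31, 2028, which is the date closing becomes effective.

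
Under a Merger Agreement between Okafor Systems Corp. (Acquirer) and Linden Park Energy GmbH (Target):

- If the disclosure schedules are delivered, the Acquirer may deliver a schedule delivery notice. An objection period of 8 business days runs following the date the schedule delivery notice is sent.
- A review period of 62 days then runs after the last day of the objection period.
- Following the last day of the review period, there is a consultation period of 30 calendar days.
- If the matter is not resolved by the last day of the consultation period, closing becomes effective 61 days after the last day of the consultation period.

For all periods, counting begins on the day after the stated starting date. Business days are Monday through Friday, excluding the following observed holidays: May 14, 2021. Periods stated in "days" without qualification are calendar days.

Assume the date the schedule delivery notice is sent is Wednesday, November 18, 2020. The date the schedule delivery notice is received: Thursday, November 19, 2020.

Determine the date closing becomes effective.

The last day of the objection period: counting 8 business days from Wednesday, November 18, 2020 (Nov 19, Nov 20, Nov 23, Nov 24, Nov 25, Nov 26, Nov 27, Nov 30, skipping weekends) reaches Monday, November 30, 2020.
The last day of the review period: 62 calendar days after November 30, 2020 is January 31, 2021.
The last day of the consultation period: 30 calendar days after January 31, 2021 is March 2, 2021.
The date closing becomes effective: March 2, 2021 + 61 days = May 2, 2021.

May 2, 2021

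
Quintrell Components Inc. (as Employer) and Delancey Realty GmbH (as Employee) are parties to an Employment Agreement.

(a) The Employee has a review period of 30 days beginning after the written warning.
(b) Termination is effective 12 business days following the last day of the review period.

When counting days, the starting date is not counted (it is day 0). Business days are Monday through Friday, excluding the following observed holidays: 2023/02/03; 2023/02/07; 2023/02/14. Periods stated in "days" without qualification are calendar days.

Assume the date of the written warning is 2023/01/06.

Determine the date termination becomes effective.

Adding 30 calendar days to 2023/01/06 gives 2023/02/05, which is the last day of the review period.
From Sunday, 2023/02/05, 12 business days (Feb 6, Feb 8, Feb 9, Feb 10, …, Feb 21, Feb 22, Feb 23, skipping weekends and the listed holidays on Feb 7, Feb 14) brings us to Thursday, 2023/02/23, which is the date termination becomes effective.

2023/02/23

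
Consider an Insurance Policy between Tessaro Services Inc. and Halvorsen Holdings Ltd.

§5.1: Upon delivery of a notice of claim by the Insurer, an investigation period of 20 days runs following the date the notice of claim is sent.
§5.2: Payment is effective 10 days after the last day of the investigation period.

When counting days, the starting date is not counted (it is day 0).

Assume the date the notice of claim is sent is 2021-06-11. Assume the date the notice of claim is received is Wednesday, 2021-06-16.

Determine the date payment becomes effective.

2021-07-11

The last day of the investigation period: 2021-06-11 + 20 days = 2021-07-01.
The date payment becomes effective: 2021-07-01 + 10 days = 2021-07-11.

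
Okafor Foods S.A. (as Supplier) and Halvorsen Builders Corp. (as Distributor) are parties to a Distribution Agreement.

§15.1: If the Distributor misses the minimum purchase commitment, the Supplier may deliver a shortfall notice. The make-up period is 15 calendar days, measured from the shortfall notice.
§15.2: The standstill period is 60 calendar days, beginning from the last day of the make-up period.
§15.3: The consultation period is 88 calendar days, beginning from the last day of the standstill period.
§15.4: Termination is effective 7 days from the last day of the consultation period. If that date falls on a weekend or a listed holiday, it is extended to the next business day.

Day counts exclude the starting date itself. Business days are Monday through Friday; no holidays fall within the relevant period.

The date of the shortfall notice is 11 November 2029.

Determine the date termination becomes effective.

30 April 2030

The last day of the make-up period: 11 November 2029 + 15 days = 26 November 2029.
The last day of the standstill period: 60 calendar days after 26 November 2029 is 25 January 2030.
The last day of the consultation period: 88 calendar days after 25 January 2030 is 23 April 2030.
The date termination becomes effective: 23 April 2030 + 7 days = 30 April 2030. 30 April 2030 is a Tuesday, so no roll-forward applies.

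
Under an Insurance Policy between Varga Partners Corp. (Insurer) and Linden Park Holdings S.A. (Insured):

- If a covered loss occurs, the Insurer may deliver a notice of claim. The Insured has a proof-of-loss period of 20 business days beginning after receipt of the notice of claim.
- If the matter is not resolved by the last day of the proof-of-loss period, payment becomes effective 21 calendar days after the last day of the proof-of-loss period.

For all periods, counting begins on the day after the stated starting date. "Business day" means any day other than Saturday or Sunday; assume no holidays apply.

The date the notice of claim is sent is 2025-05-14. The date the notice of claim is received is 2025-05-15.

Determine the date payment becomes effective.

The last day of the proof-of-loss period: counting 20 business days from Thursday, 2025-05-15 (May 16, May 19, May 20, May 21, …, Jun 10, Jun 11, Jun 12, skipping weekends) reaches Thursday, 2025-06-12.
The date payment becomes effective: 2025-06-12 + 21 days = 2025-07-03.

2025-07-03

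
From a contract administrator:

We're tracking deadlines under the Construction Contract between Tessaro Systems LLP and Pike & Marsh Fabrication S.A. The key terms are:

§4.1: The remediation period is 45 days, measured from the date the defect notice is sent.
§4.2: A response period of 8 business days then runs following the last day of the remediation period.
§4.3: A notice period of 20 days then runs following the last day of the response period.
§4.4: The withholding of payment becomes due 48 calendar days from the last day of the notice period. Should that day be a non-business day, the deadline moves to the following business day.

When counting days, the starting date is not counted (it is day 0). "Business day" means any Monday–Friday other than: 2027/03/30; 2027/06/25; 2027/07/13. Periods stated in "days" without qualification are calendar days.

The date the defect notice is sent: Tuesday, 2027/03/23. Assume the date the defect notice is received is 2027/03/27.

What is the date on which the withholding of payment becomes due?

2027/07/26

The last day of the remediation period: 45 calendar days after 2027/03/23 is 2027/05/07.
The last day of the response period: 8 business days after Friday, 2027/05/07, skipping weekends — May 10, May 11, May 12, May 13, May 14, May 17, May 18, May 19 — lands on Wednesday, 2027/05/19.
The last day of the notice period: 20 calendar days after 2027/05/19 is 2027/06/08.
The date on which the withholding of payment becomes due: 2027/06/08 + 48 days = 2027/07/26. 2027/07/26 is a Monday and is not a listed holiday, so no roll-forward applies.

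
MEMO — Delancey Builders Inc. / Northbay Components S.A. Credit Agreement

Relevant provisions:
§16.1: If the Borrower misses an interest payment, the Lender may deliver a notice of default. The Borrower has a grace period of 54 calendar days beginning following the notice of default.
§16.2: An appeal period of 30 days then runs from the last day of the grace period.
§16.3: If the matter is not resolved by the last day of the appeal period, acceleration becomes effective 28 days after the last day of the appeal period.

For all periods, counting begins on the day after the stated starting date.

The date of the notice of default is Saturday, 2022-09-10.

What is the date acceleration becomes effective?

The last day of the grace period: 54 calendar days after 2022-09-10 is 2022-11-03.
The last day of the appeal period: 30 calendar days after 2022-11-03 is 2022-12-03.
The date acceleration becomes effective: 2022-12-03 + 28 days = 2022-12-31.

2022-12-31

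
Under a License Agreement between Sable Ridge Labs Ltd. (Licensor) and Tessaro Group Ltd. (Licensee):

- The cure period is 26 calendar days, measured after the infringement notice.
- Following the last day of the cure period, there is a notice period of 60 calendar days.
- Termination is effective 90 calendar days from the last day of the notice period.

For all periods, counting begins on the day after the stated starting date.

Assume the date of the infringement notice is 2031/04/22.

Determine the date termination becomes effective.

Adding 26 calendar days to 2031/04/22 gives 2031/05/18, which is the last day of the cure period.
The last day of the notice period: 2031/05/18 + 60 days = 2031/07/17.
The date termination becomes effective: 2031/07/17 + 90 days = 2031/10/15.

2031/10/15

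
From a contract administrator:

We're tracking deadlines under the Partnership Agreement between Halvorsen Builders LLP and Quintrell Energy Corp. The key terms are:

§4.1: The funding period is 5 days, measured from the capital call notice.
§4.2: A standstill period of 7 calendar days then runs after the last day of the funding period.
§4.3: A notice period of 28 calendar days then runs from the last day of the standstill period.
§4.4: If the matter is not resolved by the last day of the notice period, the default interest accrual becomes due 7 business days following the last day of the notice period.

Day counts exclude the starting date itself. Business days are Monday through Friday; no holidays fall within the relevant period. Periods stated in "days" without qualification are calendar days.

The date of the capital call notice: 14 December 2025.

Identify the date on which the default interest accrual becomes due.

3 February 2026

The last day of the funding period: 5 calendar days after 14 December 2025 is 19 December 2025.
The last day of the standstill period: 7 calendar days after 19 December 2025 is 26 December 2025.
Adding 28 calendar days to 26 December 2025 gives 23 January 2026, which is the last day of the notice period.
From Friday, 23 January 2026, 7 business days (Jan 26, Jan 27, Jan 28, Jan 29, Jan 30, Feb 2, Feb 3, skipping weekends) brings us to Tuesday, 3 February 2026, which is the date on which the default interest accrual becomes due.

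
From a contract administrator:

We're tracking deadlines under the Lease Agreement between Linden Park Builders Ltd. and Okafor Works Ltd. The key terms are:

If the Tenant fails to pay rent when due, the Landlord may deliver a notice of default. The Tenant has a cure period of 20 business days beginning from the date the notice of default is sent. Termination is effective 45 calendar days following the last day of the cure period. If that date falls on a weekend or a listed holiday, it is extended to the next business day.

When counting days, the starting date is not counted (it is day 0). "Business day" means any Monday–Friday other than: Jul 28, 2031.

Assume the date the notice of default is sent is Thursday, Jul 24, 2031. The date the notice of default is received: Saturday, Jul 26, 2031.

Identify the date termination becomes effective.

Oct 6, 2031

The last day of the cure period: 20 business days after Thursday, Jul 24, 2031, skipping weekends and the listed holiday on Jul 28 — Jul 25, Jul 29, Jul 30, Jul 31, …, Aug 20, Aug 21, Aug 22 — lands on Friday, Aug 22, 2031.
Adding 45 calendar days to Aug 22, 2031 gives Oct 6, 2031, which is the date termination becomes effective. Oct 6, 2031 is a Monday and is not a listed holiday, so no roll-forward applies.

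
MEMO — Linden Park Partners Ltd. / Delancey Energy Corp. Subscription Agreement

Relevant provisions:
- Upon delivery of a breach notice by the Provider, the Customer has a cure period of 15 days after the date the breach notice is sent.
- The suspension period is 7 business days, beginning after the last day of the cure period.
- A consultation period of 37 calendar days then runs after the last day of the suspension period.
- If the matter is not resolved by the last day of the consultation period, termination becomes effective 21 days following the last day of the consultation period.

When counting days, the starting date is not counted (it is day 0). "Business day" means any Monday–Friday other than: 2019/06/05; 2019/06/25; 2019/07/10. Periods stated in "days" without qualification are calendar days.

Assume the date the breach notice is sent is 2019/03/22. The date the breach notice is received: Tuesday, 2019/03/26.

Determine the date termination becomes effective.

2019/06/13

The last day of the cure period: 15 calendar days after 2019/03/22 is 2019/04/06.
The last day of the suspension period: counting 7 business days from Saturday, 2019/04/06 (Apr 8, Apr 9, Apr 10, Apr 11, Apr 12, Apr 15, Apr 16, skipping weekends) reaches Tuesday, 2019/04/16.
The last day of the consultation period: 37 calendar days after 2019/04/16 is 2019/05/23.
The date termination becomes effective: 21 calendar days after 2019/05/23 is 2019/06/13.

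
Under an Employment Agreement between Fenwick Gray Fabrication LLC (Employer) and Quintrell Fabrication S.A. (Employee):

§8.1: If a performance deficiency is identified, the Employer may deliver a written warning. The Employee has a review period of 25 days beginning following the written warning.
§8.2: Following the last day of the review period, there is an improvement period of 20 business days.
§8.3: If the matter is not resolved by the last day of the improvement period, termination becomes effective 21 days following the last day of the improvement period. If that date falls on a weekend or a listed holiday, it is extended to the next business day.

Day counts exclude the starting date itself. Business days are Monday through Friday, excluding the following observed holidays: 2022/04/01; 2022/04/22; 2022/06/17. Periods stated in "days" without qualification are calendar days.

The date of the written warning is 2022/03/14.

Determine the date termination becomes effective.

2022/05/30

The last day of the review period: 2022/03/14 + 25 days = 2022/04/08.
The last day of the improvement period: 20 business days after Friday, 2022/04/08, skipping weekends and the listed holiday on Apr 22 — Apr 11, Apr 12, Apr 13, Apr 14, …, May 5, May 6, May 9 — lands on Monday, 2022/05/09.
The date termination becomes effective: 21 calendar days after 2022/05/09 is 2022/05/30. 2022/05/30 is a Monday and is not a listed holiday, so no roll-forward applies.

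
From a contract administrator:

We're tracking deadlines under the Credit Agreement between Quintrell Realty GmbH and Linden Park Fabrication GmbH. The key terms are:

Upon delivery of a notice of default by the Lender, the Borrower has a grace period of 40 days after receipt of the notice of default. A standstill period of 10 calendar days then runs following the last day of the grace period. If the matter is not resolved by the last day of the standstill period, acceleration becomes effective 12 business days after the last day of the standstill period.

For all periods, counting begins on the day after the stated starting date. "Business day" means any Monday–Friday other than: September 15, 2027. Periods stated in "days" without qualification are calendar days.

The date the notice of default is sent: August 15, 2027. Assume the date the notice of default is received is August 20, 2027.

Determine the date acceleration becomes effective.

October 26, 2027

The last day of the grace period: August 20, 2027 + 40 days = September 29, 2027.
The last day of the standstill period: 10 calendar days after September 29, 2027 is October 9, 2027.
From Saturday, October 9, 2027, 12 business days (Oct 11, Oct 12, Oct 13, Oct 14, …, Oct 22, Oct 25, Oct 26, skipping weekends) brings us to Tuesday, October 26, 2027, which is the date acceleration becomes effective.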